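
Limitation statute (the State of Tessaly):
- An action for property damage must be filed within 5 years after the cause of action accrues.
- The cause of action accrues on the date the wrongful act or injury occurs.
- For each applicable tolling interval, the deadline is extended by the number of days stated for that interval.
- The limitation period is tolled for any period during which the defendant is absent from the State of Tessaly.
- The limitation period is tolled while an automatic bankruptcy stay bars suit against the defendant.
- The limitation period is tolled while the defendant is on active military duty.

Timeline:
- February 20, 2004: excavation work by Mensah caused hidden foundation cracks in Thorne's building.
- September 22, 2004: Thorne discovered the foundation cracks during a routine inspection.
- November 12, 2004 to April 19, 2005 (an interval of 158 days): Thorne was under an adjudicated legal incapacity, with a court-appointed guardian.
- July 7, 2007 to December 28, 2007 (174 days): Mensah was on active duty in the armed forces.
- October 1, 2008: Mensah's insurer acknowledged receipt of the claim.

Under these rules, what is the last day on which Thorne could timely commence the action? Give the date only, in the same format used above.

August 13, 2009

The claim accrued on February 20, 2004, when the wrongful act occurred; under the stated occurrence rule the September 22, 2004 discovery does not delay accrual.
The untolled deadline — 5 years after February 20, 2004 — is February 20, 2009.
The period was tolled for 174 days by the defendant's active military service (July 7, 2007 to December 28, 2007), pushing the deadline to August 13, 2009.
No stated provision tolls the period for the plaintiff's incapacity, so the interval from November 12, 2004 to April 19, 2005 has no effect on the deadline.
None of the other events listed affects the running of the period under the stated rules.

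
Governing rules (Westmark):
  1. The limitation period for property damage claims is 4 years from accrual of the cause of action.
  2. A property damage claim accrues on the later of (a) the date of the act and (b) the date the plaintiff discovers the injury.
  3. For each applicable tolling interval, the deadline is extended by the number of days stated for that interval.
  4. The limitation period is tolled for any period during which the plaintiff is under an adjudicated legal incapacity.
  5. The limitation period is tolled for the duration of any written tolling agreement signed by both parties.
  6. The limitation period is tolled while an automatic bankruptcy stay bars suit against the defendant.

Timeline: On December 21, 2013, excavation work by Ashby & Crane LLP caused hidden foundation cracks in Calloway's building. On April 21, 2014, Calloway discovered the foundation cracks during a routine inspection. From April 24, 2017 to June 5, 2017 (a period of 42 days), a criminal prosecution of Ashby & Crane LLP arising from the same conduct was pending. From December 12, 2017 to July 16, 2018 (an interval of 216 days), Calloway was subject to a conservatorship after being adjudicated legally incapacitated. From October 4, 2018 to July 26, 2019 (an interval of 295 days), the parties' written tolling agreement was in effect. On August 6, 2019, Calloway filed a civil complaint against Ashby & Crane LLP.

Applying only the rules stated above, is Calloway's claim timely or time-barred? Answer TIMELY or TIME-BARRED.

TIMELY

Because discovery on April 21, 2014 post-dates the December 21, 2013 act, accrual under the later-of rule falls on April 21, 2014.
4 years from April 21, 2014 is April 21, 2018.
The period was tolled for 216 days by the plaintiff's legal incapacity (December 12, 2017 to July 16, 2018), pushing the deadline to November 23, 2018.
The period was tolled for 295 days by the written tolling agreement (October 4, 2018 to July 26, 2019), pushing the deadline to September 14, 2019.
Although a criminal prosecution ran from April 24, 2017 to June 5, 2017, the stated rules do not make that a tolling event, so it is disregarded.
Calloway filed on August 6, 2019, before the September 14, 2019 deadline, so the action is timely.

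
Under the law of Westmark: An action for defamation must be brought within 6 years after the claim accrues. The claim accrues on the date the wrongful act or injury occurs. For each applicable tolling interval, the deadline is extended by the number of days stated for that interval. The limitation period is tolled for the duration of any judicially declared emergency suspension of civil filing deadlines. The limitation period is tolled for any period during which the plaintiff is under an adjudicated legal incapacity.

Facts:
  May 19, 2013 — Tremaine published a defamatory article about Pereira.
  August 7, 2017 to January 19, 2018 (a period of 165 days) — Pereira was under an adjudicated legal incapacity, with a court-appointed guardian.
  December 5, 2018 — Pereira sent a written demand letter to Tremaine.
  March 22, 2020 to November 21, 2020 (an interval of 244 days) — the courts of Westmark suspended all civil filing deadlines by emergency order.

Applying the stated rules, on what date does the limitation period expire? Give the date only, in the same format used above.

October 31, 2019

The claim accrued on May 19, 2013, when the wrongful act occurred.
6 years from May 19, 2013 is May 19, 2019.
Because the plaintiff's legal incapacity ran from August 7, 2017 to January 19, 2018, the deadline is extended by 165 days to October 31, 2019.
The emergency suspension of filing deadlines starting March 22, 2020 came too late — the period had run on October 31, 2019 — and so does not extend the deadline.
Nothing else in the chronology tolls or restarts the period.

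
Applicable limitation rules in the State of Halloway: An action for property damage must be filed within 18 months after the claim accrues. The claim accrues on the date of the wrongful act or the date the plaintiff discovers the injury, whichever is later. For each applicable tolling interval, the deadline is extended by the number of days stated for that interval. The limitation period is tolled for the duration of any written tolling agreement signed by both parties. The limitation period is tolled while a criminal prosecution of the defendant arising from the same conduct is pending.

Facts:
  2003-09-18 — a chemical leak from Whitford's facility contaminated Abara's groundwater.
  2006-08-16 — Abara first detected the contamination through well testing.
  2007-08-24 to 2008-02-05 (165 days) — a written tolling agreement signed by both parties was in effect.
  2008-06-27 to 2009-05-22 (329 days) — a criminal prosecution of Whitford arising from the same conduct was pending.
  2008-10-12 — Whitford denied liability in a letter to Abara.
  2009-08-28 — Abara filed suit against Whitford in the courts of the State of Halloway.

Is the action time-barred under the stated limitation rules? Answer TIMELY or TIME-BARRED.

The claim accrued on 2006-08-16 — the later of the 2003-09-18 act and the 2006-08-16 discovery.
18 months from 2006-08-16 is 2008-02-16.
The written tolling agreement from 2007-08-24 to 2008-02-05 tolled the period for 165 days, extending the deadline to 2008-07-30.
The period was tolled for 329 days by the pending criminal prosecution (2008-06-27 to 2009-05-22), pushing the deadline to 2009-06-24.
None of the other events listed affects the running of the period under the stated rules.
Abara filed on 2009-08-28, after the 2009-06-24 deadline, so the action is time-barred.

TIME-BARRED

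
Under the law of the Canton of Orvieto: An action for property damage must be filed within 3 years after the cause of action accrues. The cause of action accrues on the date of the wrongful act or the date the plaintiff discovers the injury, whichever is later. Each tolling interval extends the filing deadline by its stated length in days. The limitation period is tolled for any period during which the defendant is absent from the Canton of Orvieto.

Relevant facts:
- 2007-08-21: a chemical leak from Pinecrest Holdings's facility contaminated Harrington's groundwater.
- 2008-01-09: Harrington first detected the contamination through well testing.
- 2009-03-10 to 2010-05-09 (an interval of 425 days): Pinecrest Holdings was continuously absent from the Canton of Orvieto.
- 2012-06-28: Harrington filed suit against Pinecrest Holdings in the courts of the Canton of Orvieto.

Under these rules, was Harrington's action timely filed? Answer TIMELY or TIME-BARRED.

TIME-BARRED

The claim accrued on 2008-01-09 — the later of the 2007-08-21 act and the 2008-01-09 discovery.
The untolled deadline — 3 years after 2008-01-09 — is 2011-01-09.
The defendant's absence from the jurisdiction from 2009-03-10 to 2010-05-09 tolled the period for 425 days, extending the deadline to 2012-03-09.
Harrington filed on 2012-06-28, after the 2012-03-09 deadline, so the action is time-barred.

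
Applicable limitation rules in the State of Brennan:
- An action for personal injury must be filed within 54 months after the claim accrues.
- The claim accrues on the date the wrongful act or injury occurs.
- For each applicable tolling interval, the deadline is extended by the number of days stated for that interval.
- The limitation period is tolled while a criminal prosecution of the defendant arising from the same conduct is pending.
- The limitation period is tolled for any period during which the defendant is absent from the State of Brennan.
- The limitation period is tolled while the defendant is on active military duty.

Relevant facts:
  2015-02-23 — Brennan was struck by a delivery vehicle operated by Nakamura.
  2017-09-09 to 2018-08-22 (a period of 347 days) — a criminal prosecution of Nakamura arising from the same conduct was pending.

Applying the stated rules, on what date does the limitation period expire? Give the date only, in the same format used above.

The limitation period began to run on 2015-02-23.
The untolled deadline — 54 months after 2015-02-23 — is 2019-08-23.
The period was tolled for 347 days by the pending criminal prosecution (2017-09-09 to 2018-08-22), pushing the deadline to 2020-08-04.

2020-08-04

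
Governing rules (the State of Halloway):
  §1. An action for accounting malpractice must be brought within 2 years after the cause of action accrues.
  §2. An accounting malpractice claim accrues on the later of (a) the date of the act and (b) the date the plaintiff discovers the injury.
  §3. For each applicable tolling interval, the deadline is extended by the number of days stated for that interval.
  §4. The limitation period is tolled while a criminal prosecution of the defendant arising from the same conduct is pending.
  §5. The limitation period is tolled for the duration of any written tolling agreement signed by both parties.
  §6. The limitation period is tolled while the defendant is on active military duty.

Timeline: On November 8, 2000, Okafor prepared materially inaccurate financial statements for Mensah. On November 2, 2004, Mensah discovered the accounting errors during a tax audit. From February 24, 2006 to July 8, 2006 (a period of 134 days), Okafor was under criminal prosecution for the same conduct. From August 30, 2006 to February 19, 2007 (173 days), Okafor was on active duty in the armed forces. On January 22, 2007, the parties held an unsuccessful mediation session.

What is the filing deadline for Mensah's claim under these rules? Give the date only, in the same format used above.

September 5, 2007

Taking the later of the act (November 8, 2000) and discovery (November 2, 2004), the claim accrued on November 2, 2004.
2 years from November 2, 2004 is November 2, 2006.
The pending criminal prosecution from February 24, 2006 to July 8, 2006 tolled the period for 134 days, extending the deadline to March 16, 2007.
The defendant's active military service from August 30, 2006 to February 19, 2007 tolled the period for 173 days, extending the deadline to September 5, 2007.
Nothing else in the chronology tolls or restarts the period.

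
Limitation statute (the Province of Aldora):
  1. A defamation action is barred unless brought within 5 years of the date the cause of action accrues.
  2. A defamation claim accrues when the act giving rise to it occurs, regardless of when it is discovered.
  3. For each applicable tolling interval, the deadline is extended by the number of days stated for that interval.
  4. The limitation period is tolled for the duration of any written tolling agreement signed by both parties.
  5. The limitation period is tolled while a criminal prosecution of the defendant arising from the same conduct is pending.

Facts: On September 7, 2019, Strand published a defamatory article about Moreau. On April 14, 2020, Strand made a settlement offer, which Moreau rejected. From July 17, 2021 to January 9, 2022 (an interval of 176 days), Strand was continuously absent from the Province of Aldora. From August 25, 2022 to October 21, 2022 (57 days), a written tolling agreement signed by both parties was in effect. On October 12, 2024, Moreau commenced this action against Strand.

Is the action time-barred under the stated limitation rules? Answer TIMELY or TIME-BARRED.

The claim accrued on September 7, 2019, when the wrongful act occurred.
Adding the 5 years base period to September 7, 2019 gives a deadline of September 7, 2024, before any tolling.
The period was tolled for 57 days by the written tolling agreement (August 25, 2022 to October 21, 2022), pushing the deadline to November 3, 2024.
The defendant's absence from the jurisdiction from July 17, 2021 to January 9, 2022 does not toll the period, because no stated rule makes the defendant's absence a tolling event.
Nothing else in the chronology tolls or restarts the period.
Filing on October 12, 2024 beat the November 3, 2024 deadline — the action is timely.

TIMELY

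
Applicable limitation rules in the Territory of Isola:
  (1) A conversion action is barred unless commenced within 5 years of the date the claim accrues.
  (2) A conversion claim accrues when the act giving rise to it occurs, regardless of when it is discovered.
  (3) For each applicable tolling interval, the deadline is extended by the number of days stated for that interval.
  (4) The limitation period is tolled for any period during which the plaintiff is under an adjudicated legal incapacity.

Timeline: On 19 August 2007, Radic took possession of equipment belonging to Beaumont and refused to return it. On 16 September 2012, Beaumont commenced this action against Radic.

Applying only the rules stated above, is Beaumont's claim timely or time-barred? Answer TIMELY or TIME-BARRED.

The claim accrued on 19 August 2007, the date of the act.
5 years from 19 August 2007 is 19 August 2012.
Filing on 16 September 2012 missed the 19 August 2012 deadline — the action is time-barred.

TIME-BARRED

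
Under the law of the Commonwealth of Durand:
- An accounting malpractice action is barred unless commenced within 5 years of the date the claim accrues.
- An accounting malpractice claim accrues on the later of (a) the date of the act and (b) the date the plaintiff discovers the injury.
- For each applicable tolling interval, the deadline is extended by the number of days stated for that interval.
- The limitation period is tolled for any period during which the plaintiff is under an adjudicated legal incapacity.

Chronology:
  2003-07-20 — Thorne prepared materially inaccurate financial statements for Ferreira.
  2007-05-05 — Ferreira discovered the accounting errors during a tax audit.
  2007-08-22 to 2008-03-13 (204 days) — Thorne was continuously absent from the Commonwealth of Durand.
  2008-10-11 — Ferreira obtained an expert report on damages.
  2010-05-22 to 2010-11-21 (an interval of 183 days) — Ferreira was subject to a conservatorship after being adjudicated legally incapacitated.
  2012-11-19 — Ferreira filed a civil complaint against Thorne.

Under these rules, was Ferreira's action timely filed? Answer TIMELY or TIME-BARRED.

The claim accrued on 2007-05-05 — the later of the 2003-07-20 act and the 2007-05-05 discovery.
5 years from 2007-05-05 is 2012-05-05.
The plaintiff's legal incapacity from 2010-05-22 to 2010-11-21 tolled the period for 183 days, extending the deadline to 2012-11-04.
Although the defendant's absence ran from 2007-08-22 to 2008-03-13, the stated rules do not make that a tolling event, so it is disregarded.
The other events in the timeline have no effect on the limitation period under the stated rules.
The 2012-11-19 filing falls after the 2012-11-04 deadline; the claim is time-barred.

TIME-BARRED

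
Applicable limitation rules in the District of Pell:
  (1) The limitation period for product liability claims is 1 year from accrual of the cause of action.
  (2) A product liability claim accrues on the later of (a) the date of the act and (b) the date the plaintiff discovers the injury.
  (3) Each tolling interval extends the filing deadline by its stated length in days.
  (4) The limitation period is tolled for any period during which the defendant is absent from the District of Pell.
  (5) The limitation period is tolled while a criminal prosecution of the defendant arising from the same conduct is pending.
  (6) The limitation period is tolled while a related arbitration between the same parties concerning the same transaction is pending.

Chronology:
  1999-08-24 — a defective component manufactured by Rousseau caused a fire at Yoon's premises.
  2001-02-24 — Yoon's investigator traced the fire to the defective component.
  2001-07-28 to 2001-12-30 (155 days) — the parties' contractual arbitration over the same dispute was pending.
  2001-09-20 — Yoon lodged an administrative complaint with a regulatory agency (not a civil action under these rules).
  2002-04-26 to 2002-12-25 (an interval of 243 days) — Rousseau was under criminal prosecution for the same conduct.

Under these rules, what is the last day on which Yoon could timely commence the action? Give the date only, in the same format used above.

2003-03-29

Because discovery on 2001-02-24 post-dates the 1999-08-24 act, accrual under the later-of rule falls on 2001-02-24.
Adding the 1 year base period to 2001-02-24 gives a deadline of 2002-02-24, before any tolling.
Because the pending related arbitration ran from 2001-07-28 to 2001-12-30, the deadline is extended by 155 days to 2002-07-29.
Because the pending criminal prosecution ran from 2002-04-26 to 2002-12-25, the deadline is extended by 243 days to 2003-03-29.
Nothing else in the chronology tolls or restarts the period.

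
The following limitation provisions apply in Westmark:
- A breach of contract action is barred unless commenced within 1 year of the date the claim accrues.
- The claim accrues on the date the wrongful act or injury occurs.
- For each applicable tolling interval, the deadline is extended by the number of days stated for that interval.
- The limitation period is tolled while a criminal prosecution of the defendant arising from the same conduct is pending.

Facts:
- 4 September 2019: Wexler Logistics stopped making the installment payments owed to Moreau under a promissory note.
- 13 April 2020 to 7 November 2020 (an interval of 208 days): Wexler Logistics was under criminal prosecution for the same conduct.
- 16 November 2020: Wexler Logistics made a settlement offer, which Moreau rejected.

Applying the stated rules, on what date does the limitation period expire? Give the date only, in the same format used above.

The claim accrued on 4 September 2019, when the wrongful act occurred.
The untolled deadline — 1 year after 4 September 2019 — is 4 September 2020.
Because the pending criminal prosecution ran from 13 April 2020 to 7 November 2020, the deadline is extended by 208 days to 31 March 2021.
The other events in the timeline have no effect on the limitation period under the stated rules.

31 March 2021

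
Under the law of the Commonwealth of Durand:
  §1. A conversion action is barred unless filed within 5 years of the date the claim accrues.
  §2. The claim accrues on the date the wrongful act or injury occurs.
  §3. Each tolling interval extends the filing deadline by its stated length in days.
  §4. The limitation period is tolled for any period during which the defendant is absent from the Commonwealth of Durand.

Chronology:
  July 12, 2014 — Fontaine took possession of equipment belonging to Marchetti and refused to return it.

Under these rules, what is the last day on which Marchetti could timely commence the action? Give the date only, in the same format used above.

The claim accrued on July 12, 2014, the date of the act.
5 years from July 12, 2014 is July 12, 2019.

July 12, 2019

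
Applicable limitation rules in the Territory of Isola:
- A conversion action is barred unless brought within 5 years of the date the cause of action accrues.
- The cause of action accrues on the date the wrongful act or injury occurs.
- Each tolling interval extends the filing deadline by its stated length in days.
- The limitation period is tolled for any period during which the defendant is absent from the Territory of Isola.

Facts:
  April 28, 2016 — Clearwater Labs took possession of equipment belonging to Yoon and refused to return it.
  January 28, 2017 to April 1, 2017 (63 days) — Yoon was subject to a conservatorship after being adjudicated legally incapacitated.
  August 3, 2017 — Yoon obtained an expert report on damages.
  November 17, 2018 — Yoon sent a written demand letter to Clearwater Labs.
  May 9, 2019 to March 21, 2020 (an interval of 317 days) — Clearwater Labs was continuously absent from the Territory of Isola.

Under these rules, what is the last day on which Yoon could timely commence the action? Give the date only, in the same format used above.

The cause of action accrued on April 28, 2016, the date of the act.
5 years from April 28, 2016 is April 28, 2021.
The defendant's absence from the jurisdiction from May 9, 2019 to March 21, 2020 tolled the period for 317 days, extending the deadline to March 11, 2022.
No stated provision tolls the period for the plaintiff's incapacity, so the interval from January 28, 2017 to April 1, 2017 has no effect on the deadline.
Nothing else in the chronology tolls or restarts the period.

March 11, 2022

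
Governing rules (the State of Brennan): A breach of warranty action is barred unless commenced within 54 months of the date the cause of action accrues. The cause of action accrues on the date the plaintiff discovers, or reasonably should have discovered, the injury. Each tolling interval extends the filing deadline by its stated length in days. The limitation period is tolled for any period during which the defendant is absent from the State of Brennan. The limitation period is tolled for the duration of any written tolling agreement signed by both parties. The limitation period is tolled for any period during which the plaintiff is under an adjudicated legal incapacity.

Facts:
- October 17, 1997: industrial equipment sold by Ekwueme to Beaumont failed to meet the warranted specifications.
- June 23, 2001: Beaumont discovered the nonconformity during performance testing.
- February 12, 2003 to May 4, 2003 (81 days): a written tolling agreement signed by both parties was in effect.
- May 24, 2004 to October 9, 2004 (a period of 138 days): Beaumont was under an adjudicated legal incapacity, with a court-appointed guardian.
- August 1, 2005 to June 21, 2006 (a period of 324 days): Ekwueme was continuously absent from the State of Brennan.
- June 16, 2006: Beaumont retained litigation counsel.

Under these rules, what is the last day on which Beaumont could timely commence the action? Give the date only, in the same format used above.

June 19, 2007

The claim did not accrue until Beaumont discovered the injury on June 23, 2001; the October 17, 1997 act date does not start the clock under the stated rule.
54 months from June 23, 2001 is December 23, 2005.
The written tolling agreement from February 12, 2003 to May 4, 2003 tolled the period for 81 days, extending the deadline to March 14, 2006.
The period was tolled for 138 days by the plaintiff's legal incapacity (May 24, 2004 to October 9, 2004), pushing the deadline to July 30, 2006.
Because the defendant's absence from the jurisdiction ran from August 1, 2005 to June 21, 2006, the deadline is extended by 324 days to June 19, 2007.
The other events in the timeline have no effect on the limitation period under the stated rules.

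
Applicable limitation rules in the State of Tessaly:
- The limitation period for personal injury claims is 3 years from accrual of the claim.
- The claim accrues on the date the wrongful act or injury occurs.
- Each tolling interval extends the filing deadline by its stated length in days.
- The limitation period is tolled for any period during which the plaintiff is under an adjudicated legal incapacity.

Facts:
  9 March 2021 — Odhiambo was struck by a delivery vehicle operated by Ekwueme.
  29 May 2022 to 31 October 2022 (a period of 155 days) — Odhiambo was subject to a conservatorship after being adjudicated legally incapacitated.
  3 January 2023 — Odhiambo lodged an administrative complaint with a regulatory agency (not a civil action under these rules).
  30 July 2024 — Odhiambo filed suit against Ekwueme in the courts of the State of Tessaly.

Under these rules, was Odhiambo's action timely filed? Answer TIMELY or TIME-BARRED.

The limitation period began to run on 9 March 2021.
The untolled deadline — 3 years after 9 March 2021 — is 9 March 2024.
The period was tolled for 155 days by the plaintiff's legal incapacity (29 May 2022 to 31 October 2022), pushing the deadline to 11 August 2024.
None of the other events listed affects the running of the period under the stated rules.
The 30 July 2024 filing precedes the 11 August 2024 deadline; the claim is timely.

TIMELY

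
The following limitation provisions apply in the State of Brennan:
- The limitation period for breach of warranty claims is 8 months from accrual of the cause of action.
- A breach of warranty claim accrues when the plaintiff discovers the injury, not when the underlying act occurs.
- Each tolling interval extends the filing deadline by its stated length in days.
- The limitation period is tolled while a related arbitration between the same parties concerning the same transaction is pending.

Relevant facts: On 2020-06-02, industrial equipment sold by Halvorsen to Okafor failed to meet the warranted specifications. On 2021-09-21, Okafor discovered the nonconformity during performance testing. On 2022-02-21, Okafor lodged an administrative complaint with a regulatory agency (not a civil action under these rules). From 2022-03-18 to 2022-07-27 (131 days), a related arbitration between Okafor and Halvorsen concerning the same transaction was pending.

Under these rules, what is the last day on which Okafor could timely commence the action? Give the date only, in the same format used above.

2022-09-29

Accrual is tied to discovery, so the period began on 2021-09-21 rather than on 2020-06-02 when the act occurred.
The untolled deadline — 8 months after 2021-09-21 — is 2022-05-21.
Because the pending related arbitration ran from 2022-03-18 to 2022-07-27, the deadline is extended by 131 days to 2022-09-29.
None of the other events listed affects the running of the period under the stated rules.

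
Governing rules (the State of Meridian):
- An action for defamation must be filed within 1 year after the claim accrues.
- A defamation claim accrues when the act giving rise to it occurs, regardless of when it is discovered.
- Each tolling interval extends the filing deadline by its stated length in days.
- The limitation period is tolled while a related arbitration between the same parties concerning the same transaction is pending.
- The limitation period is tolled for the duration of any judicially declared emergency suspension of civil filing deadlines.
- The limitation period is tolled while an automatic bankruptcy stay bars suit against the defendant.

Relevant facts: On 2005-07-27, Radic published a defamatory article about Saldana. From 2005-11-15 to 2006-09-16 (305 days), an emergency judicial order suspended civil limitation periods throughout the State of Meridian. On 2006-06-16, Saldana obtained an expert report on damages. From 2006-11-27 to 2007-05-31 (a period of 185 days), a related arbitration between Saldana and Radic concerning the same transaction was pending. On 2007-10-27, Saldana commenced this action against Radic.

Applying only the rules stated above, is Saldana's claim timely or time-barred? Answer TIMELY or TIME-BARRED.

The claim accrued on 2005-07-27, the date of the act.
1 year from 2005-07-27 is 2006-07-27.
The emergency suspension of filing deadlines from 2005-11-15 to 2006-09-16 tolled the period for 305 days, extending the deadline to 2007-05-28.
The period was tolled for 185 days by the pending related arbitration (2006-11-27 to 2007-05-31), pushing the deadline to 2007-11-29.
The other events in the timeline have no effect on the limitation period under the stated rules.
The 2007-10-27 filing precedes the 2007-11-29 deadline; the claim is timely.

TIMELY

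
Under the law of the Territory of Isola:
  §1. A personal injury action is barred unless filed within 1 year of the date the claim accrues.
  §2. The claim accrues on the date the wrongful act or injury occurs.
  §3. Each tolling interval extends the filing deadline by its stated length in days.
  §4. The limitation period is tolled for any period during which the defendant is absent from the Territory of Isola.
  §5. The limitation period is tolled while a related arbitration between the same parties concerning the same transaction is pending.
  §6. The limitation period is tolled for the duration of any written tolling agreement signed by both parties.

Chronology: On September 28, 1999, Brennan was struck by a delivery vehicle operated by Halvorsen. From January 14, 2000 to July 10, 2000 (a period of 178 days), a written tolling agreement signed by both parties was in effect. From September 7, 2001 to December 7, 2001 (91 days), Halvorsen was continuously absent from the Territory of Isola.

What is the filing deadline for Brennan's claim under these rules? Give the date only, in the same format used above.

The claim accrued on September 28, 1999, the date of the act.
1 year from September 28, 1999 is September 28, 2000.
Because the written tolling agreement ran from January 14, 2000 to July 10, 2000, the deadline is extended by 178 days to March 25, 2001.
The defendant's absence from the jurisdiction starting September 7, 2001 came too late — the period had run on March 25, 2001 — and so does not extend the deadline.

March 25, 2001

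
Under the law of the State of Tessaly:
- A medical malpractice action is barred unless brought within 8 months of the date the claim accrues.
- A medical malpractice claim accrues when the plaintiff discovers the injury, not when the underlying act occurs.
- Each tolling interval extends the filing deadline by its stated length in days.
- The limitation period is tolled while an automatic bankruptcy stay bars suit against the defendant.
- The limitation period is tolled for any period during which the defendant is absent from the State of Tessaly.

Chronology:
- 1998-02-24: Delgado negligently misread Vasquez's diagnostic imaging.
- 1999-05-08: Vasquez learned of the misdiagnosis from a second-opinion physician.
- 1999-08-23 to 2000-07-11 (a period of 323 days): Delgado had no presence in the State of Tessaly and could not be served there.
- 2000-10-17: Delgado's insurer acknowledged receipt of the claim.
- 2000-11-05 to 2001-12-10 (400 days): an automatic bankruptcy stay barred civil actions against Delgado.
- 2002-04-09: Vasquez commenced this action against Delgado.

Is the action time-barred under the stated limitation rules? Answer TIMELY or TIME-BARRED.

TIME-BARRED

Accrual is tied to discovery, so the period began on 1999-05-08 rather than on 1998-02-24 when the act occurred.
Adding the 8 months base period to 1999-05-08 gives a deadline of 2000-01-08, before any tolling.
The period was tolled for 323 days by the defendant's absence from the jurisdiction (1999-08-23 to 2000-07-11), pushing the deadline to 2000-11-26.
Because the automatic bankruptcy stay ran from 2000-11-05 to 2001-12-10, the deadline is extended by 400 days to 2001-12-31.
The other events in the timeline have no effect on the limitation period under the stated rules.
Filing on 2002-04-09 missed the 2001-12-31 deadline — the action is time-barred.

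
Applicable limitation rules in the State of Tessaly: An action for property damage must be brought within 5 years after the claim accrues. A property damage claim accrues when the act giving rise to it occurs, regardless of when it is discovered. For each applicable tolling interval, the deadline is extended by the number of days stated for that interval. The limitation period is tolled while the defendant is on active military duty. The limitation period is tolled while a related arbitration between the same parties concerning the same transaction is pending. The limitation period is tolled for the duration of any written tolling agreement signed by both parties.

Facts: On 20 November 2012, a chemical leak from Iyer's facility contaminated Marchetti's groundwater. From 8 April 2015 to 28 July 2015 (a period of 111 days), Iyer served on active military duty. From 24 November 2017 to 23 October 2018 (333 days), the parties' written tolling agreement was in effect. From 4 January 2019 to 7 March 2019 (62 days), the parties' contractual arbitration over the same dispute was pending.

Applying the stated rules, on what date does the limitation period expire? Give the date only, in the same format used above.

The claim accrued on 20 November 2012, the date of the act.
Adding the 5 years base period to 20 November 2012 gives a deadline of 20 November 2017, before any tolling.
The defendant's active military service from 8 April 2015 to 28 July 2015 tolled the period for 111 days, extending the deadline to 11 March 2018.
The period was tolled for 333 days by the written tolling agreement (24 November 2017 to 23 October 2018), pushing the deadline to 7 February 2019.
The period was tolled for 62 days by the pending related arbitration (4 January 2019 to 7 March 2019), pushing the deadline to 10 April 2019.

10 April 2019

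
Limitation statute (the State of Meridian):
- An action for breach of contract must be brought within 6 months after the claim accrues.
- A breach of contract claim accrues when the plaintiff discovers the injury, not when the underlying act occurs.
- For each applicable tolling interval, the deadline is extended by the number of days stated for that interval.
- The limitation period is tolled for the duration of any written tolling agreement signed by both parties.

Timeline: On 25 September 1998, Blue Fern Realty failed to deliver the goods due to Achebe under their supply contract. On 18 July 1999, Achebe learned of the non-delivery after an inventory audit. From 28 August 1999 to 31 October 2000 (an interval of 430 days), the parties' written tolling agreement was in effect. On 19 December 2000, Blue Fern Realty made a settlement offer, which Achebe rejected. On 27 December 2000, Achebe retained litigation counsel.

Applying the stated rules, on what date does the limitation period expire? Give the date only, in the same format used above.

23 March 2001

Accrual is tied to discovery, so the period began on 18 July 1999 rather than on 25 September 1998 when the act occurred.
6 months from 18 July 1999 is 18 January 2000.
The written tolling agreement from 28 August 1999 to 31 October 2000 tolled the period for 430 days, extending the deadline to 23 March 2001.
The other events in the timeline have no effect on the limitation period under the stated rules.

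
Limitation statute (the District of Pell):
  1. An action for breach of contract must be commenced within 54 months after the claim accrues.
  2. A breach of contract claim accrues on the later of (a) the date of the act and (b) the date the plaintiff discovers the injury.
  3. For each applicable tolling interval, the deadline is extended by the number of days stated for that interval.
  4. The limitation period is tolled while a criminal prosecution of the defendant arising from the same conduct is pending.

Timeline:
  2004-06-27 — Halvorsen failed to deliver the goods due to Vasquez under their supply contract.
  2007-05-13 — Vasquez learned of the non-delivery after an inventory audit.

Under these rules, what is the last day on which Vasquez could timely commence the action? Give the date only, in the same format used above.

Because discovery on 2007-05-13 post-dates the 2004-06-27 act, accrual under the later-of rule falls on 2007-05-13.
Adding the 54 months base period to 2007-05-13 gives a deadline of 2011-11-13, before any tolling.

2011-11-13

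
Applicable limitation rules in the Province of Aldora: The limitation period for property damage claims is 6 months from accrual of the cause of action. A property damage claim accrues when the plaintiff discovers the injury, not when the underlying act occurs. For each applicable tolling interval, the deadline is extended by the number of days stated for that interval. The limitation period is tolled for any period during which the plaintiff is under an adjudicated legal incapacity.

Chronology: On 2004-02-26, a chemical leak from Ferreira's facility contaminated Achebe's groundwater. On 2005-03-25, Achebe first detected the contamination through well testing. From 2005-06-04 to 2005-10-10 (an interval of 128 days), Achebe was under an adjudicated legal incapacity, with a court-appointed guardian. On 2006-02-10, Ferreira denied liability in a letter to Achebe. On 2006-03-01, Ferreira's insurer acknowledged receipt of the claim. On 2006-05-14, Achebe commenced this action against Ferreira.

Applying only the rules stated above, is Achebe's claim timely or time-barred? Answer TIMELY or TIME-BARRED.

Under the discovery rule, the claim accrued on 2005-03-25, when Achebe discovered the injury — not on the 2004-02-26 date of the underlying act.
The untolled deadline — 6 months after 2005-03-25 — is 2005-09-25.
The period was tolled for 128 days by the plaintiff's legal incapacity (2005-06-04 to 2005-10-10), pushing the deadline to 2006-01-31.
The other events in the timeline have no effect on the limitation period under the stated rules.
The 2006-05-14 filing falls after the 2006-01-31 deadline; the claim is time-barred.

TIME-BARRED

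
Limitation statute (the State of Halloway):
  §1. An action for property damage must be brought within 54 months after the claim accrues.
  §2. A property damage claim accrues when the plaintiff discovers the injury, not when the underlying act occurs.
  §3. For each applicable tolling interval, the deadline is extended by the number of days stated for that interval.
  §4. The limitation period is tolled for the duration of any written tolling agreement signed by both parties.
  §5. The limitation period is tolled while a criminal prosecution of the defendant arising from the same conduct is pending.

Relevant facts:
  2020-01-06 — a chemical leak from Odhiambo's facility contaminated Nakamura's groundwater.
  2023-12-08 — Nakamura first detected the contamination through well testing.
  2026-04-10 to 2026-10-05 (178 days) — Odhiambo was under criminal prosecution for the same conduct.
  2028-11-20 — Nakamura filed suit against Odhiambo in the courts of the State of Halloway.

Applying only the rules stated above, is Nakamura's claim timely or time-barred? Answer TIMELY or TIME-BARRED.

Accrual is tied to discovery, so the period began on 2023-12-08 rather than on 2020-01-06 when the act occurred.
The untolled deadline — 54 months after 2023-12-08 — is 2028-06-08.
Because the pending criminal prosecution ran from 2026-04-10 to 2026-10-05, the deadline is extended by 178 days to 2028-12-03.
Nakamura filed on 2028-11-20, before the 2028-12-03 deadline, so the action is timely.

TIMELY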